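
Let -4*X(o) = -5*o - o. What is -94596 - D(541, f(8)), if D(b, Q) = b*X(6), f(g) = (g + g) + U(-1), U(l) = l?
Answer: -99465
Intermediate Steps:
f(g) = -1 + 2*g (f(g) = (g + g) - 1 = 2*g - 1 = -1 + 2*g)
X(o) = 3*o/2 (X(o) = -(-5*o - o)/4 = -(-3)*o/2 = 3*o/2)
D(b, Q) = 9*b (D(b, Q) = b*((3/2)*6) = b*9 = 9*b)
-94596 - D(541, f(8)) = -94596 - 9*541 = -94596 - 1*4869 = -94596 - 4869 = -99465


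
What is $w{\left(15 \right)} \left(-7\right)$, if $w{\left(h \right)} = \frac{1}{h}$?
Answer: $- \frac{7}{15} \approx -0.46667$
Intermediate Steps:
$w{\left(15 \right)} \left(-7\right) = \frac{1}{15} \left(-7\right) = - \frac{7}{15}$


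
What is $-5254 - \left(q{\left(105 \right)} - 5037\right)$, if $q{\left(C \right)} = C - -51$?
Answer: $-373$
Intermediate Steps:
$q{\left(C \right)} = 51 + C$ ($q{\left(C \right)} = C + 51 = 51 + C$)
$-5254 - \left(q{\left(105 \right)} - 5037\right) = -5254 - \left(\left(51 + 105\right) - 5037\right) = -5254 - \left(156 - 5037\right) = -5254 - -4881 = -5254 + 4881 = -373$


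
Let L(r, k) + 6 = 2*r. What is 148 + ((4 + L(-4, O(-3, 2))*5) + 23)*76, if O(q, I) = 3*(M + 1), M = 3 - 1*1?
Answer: -3120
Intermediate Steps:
M = 2 (M = 3 - 1 = 2)
O(q, I) = 9 (O(q, I) = 3*(2 + 1) = 3*3 = 9)
L(r, k) = -6 + 2*r
148 + ((4 + L(-4, O(-3, 2))*5) + 23)*76 = 148 + ((4 + (-6 + 2*(-4))*5) + 23)*76 = 148 + ((4 + (-6 - 8)*5) + 23)*76 = 148 + ((4 - 14*5) + 23)*76 = 148 + ((4 - 70) + 23)*76 = 148 + (-66 + 23)*76 = 148 - 43*76 = 148 - 3268 = -3120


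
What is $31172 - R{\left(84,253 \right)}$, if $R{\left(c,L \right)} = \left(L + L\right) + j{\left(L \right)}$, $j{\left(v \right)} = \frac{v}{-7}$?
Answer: $\frac{214915}{7} \approx 30702.0$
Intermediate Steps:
$j{\left(v \right)} = - \frac{v}{7}$ ($j{\left(v \right)} = v \left(- \frac{1}{7}\right) = - \frac{v}{7}$)
$R{\left(c,L \right)} = \frac{13 L}{7}$ ($R{\left(c,L \right)} = \left(L + L\right) - \frac{L}{7} = 2 L - \frac{L}{7} = \frac{13 L}{7}$)
$31172 - R{\left(84,253 \right)} = 31172 - \frac{13}{7} \cdot 253 = 31172 - \frac{3289}{7} = \frac{214915}{7}$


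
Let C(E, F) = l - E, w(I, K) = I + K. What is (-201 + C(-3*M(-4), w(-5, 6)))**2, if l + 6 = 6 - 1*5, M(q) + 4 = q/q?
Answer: 46225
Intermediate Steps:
M(q) = -3 (M(q) = -4 + q/q = -4 + 1 = -3)
l = -5 (l = -6 + (6 - 1*5) = -6 + (6 - 5) = -6 + 1 = -5)
C(E, F) = -5 - E
(-201 + C(-3*M(-4), w(-5, 6)))**2 = (-201 + (-5 - (-3)*(-3)))**2 = (-201 + (-5 - 1*9))**2 = (-201 + (-5 - 9))**2 = (-201 - 14)**2 = (-215)**2 = 46225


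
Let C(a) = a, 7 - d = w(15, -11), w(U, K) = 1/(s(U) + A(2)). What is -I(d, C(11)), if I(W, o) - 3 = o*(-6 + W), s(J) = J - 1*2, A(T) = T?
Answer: -199/15 ≈ -13.267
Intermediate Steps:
s(J) = -2 + J (s(J) = J - 2 = -2 + J)
w(U, K) = 1/U (w(U, K) = 1/((-2 + U) + 2) = 1/U)
d = 104/15 (d = 7 - 1/15 = 104/15 ≈ 6.9333)
I(W, o) = 3 + o*(-6 + W)
-I(d, C(11)) = -(3 - 6*11 + (104/15)*11) = -(3 - 66 + 1144/15) = -1*199/15 = -199/15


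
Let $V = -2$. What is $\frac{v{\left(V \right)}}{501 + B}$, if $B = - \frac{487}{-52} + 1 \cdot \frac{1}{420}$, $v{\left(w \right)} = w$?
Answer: $- \frac{1365}{348326} \approx -0.0039187$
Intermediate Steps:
$B = \frac{12787}{1365}$ ($B = \left(-487\right) \left(- \frac{1}{52}\right) + 1 \cdot \frac{1}{420} = \frac{487}{52} + \frac{1}{420} = \frac{12787}{1365} \approx 9.3678$)
$\frac{v{\left(V \right)}}{501 + B} = \frac{1}{501 + \frac{12787}{1365}} \left(-2\right) = \frac{1}{\frac{696652}{1365}} \left(-2\right) = \frac{1365}{696652} \left(-2\right) = - \frac{1365}{348326}$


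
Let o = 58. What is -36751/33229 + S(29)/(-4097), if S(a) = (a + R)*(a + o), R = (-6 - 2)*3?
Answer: -165023462/136139213 ≈ -1.2122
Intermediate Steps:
R = -24 (R = -8*3 = -24)
S(a) = (-24 + a)*(58 + a) (S(a) = (a - 24)*(a + 58) = (-24 + a)*(58 + a))
-36751/33229 + S(29)/(-4097) = -36751/33229 + (-1392 + 29² + 34*29)/(-4097) = -36751*1/33229 + (-1392 + 841 + 986)*(-1/4097) = -36751/33229 + 435*(-1/4097) = -36751/33229 - 435/4097 = -165023462/136139213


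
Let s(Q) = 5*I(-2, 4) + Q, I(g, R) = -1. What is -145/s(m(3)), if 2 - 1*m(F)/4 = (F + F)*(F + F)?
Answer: 145/141 ≈ 1.0284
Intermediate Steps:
m(F) = 8 - 16*F² (m(F) = 8 - 4*(F + F)*(F + F) = 8 - 4*2*F*2*F = 8 - 16*F²)
s(Q) = -5 + Q (s(Q) = 5*(-1) + Q = -5 + Q)
-145/s(m(3)) = -145/(-5 + (8 - 16*3²)) = -145/(-5 + (8 - 16*9)) = -145/(-5 + (8 - 144)) = -145/(-5 - 136) = -145/(-141) = -145*(-1/141) = 145/141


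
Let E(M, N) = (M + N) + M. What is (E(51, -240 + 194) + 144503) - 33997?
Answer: 110562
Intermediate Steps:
E(M, N) = N + 2*M
(E(51, -240 + 194) + 144503) - 33997 = (((-240 + 194) + 2*51) + 144503) - 33997 = ((-46 + 102) + 144503) - 33997 = (56 + 144503) - 33997 = 144559 - 33997 = 110562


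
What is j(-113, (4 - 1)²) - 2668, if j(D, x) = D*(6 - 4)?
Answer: -2894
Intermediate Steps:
j(D, x) = 2*D (j(D, x) = D*2 = 2*D)
j(-113, (4 - 1)²) - 2668 = 2*(-113) - 2668 = -226 - 2668 = -2894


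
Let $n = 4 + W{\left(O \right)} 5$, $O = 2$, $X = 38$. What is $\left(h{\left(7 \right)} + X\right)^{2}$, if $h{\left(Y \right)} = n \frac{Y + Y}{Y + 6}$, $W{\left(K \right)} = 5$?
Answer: $\frac{810000}{169} \approx 4792.9$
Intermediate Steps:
$n = 29$ ($n = 4 + 5 \cdot 5 = 4 + 25 = 29$)
$h{\left(Y \right)} = \frac{58 Y}{6 + Y}$ ($h{\left(Y \right)} = 29 \frac{Y + Y}{Y + 6} = 29 \frac{2 Y}{6 + Y} = \frac{58 Y}{6 + Y}$)
$\left(h{\left(7 \right)} + X\right)^{2} = \left(58 \cdot 7 \frac{1}{6 + 7} + 38\right)^{2} = \left(58 \cdot 7 \cdot \frac{1}{13} + 38\right)^{2} = \left(\frac{406}{13} + 38\right)^{2} = \left(\frac{900}{13}\right)^{2} = \frac{810000}{169}$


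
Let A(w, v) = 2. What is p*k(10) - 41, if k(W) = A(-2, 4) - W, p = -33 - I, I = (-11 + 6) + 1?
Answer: 191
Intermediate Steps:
I = -4 (I = -5 + 1 = -4)
p = -29 (p = -33 - 1*(-4) = -33 + 4 = -29)
k(W) = 2 - W
p*k(10) - 41 = -29*(2 - 1*10) - 41 = -29*(2 - 10) - 41 = -29*(-8) - 41 = 232 - 41 = 191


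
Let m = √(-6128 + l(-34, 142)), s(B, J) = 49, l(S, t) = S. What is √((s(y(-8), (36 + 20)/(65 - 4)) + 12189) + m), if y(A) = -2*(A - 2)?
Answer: √(12238 + I*√6162) ≈ 110.63 + 0.3548*I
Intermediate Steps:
y(A) = 4 - 2*A (y(A) = -2*(-2 + A) = 4 - 2*A)
m = I*√6162 (m = √(-6128 - 34) = √(-6162) = I*√6162 ≈ 78.498*I)
√((s(y(-8), (36 + 20)/(65 - 4)) + 12189) + m) = √((49 + 12189) + I*√6162) = √(12238 + I*√6162)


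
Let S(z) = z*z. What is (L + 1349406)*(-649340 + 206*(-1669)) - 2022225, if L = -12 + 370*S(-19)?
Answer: -1472813650681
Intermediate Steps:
S(z) = z**2
L = 133558 (L = -12 + 370*(-19)**2 = -12 + 370*361 = -12 + 133570 = 133558)
(L + 1349406)*(-649340 + 206*(-1669)) - 2022225 = (133558 + 1349406)*(-649340 + 206*(-1669)) - 2022225 = 1482964*(-649340 - 343814) - 2022225 = 1482964*(-993154) - 2022225 = -1472811628456 - 2022225 = -1472813650681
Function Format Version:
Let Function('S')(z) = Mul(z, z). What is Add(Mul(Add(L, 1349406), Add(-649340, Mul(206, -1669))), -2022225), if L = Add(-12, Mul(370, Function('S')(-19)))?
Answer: -1472813650681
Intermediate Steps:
Function('S')(z) = Pow(z, 2)
L = 133558 (L = Add(-12, Mul(370, Pow(-19, 2))) = Add(-12, Mul(370, 361)) = Add(-12, 133570) = 133558)
Add(Mul(Add(L, 1349406), Add(-649340, Mul(206, -1669))), -2022225) = Add(Mul(Add(133558, 1349406), Add(-649340, Mul(206, -1669))), -2022225) = Add(Mul(1482964, Add(-649340, -343814)), -2022225) = Add(Mul(1482964, -993154), -2022225) = Add(-1472811628456, -2022225) = -1472813650681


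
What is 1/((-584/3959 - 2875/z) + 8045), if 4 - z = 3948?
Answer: 15614296/125626090149 ≈ 0.00012429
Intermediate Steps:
z = -3944 (z = 4 - 1*3948 = 4 - 3948 = -3944)
1/((-584/3959 - 2875/z) + 8045) = 1/((-584/3959 - 2875/(-3944)) + 8045) = 1/((-584*1/3959 - 2875*(-1/3944)) + 8045) = 1/((-584/3959 + 2875/3944) + 8045) = 1/(9078829/15614296 + 8045) = 1/(125626090149/15614296) = 15614296/125626090149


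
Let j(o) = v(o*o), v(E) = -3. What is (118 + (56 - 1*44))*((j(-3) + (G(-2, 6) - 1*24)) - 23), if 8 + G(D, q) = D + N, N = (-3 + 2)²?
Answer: -7670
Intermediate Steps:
N = 1 (N = (-1)² = 1)
G(D, q) = -7 + D (G(D, q) = -8 + (D + 1) = -8 + (1 + D) = -7 + D)
j(o) = -3
(118 + (56 - 1*44))*((j(-3) + (G(-2, 6) - 1*24)) - 23) = (118 + (56 - 1*44))*((-3 + ((-7 - 2) - 1*24)) - 23) = (118 + (56 - 44))*((-3 + (-9 - 24)) - 23) = (118 + 12)*((-3 - 33) - 23) = 130*(-36 - 23) = 130*(-59) = -7670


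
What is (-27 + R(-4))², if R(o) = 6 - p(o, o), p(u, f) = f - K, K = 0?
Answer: 289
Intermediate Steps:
p(u, f) = f (p(u, f) = f - 1*0 = f + 0 = f)
R(o) = 6 - o
(-27 + R(-4))² = (-27 + (6 - 1*(-4)))² = (-27 + (6 + 4))² = (-27 + 10)² = (-17)² = 289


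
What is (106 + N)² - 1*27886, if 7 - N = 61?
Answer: -25182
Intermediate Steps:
N = -54 (N = 7 - 1*61 = 7 - 61 = -54)
(106 + N)² - 1*27886 = (106 - 54)² - 1*27886 = 52² - 27886 = 2704 - 27886 = -25182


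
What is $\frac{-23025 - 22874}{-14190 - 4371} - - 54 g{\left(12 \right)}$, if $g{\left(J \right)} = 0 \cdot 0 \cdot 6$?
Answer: $\frac{45899}{18561} \approx 2.4729$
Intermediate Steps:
$g{\left(J \right)} = 0$ ($g{\left(J \right)} = 0 \cdot 6 = 0$)
$\frac{-23025 - 22874}{-14190 - 4371} - - 54 g{\left(12 \right)} = \frac{-23025 - 22874}{-14190 - 4371} - \left(-54\right) 0 = - \frac{45899}{-18561} - 0 = \left(-45899\right) \left(- \frac{1}{18561}\right) + 0 = \frac{45899}{18561} + 0 = \frac{45899}{18561}$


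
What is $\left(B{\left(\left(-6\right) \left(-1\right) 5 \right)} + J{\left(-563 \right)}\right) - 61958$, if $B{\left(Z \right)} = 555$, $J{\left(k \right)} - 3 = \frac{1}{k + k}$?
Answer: $- \frac{69136401}{1126} \approx -61400.0$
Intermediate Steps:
$J{\left(k \right)} = 3 + \frac{1}{2 k}$ ($J{\left(k \right)} = 3 + \frac{1}{k + k} = 3 + \frac{1}{2 k}$)
$\left(B{\left(\left(-6\right) \left(-1\right) 5 \right)} + J{\left(-563 \right)}\right) - 61958 = \left(555 + \left(3 + \frac{1}{2 \left(-563\right)}\right)\right) - 61958 = \left(555 + \left(3 + \frac{1}{2} \left(- \frac{1}{563}\right)\right)\right) - 61958 = \left(555 + \left(3 - \frac{1}{1126}\right)\right) - 61958 = \left(555 + \frac{3377}{1126}\right) - 61958 = \frac{628307}{1126} - 61958 = - \frac{69136401}{1126}$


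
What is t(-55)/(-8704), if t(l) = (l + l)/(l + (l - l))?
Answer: -1/4352 ≈ -0.00022978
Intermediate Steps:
t(l) = 2 (t(l) = (2*l)/(l + 0) = (2*l)/l = 2)
t(-55)/(-8704) = 2/(-8704) = 2*(-1/8704) = -1/4352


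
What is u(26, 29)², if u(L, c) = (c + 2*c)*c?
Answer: 6365529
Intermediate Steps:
u(L, c) = 3*c² (u(L, c) = (3*c)*c = 3*c²)
u(26, 29)² = (3*29²)² = (3*841)² = 2523² = 6365529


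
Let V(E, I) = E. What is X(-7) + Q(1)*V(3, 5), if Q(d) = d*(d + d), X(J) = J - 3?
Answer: -4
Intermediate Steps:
X(J) = -3 + J
Q(d) = 2*d**2 (Q(d) = d*(2*d) = 2*d**2)
X(-7) + Q(1)*V(3, 5) = (-3 - 7) + (2*1**2)*3 = -10 + (2*1)*3 = -10 + 2*3 = -10 + 6 = -4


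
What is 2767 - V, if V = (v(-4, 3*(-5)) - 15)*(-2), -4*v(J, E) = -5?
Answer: 5479/2 ≈ 2739.5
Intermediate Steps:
v(J, E) = 5/4 (v(J, E) = -1/4*(-5) = 5/4)
V = 55/2 (V = (5/4 - 15)*(-2) = -55/4*(-2) = 55/2 ≈ 27.500)
2767 - V = 2767 - 1*55/2 = 2767 - 55/2 = 5479/2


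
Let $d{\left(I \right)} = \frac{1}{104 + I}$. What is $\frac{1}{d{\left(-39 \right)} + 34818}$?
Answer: $\frac{65}{2263171} \approx 2.8721 \cdot 10^{-5}$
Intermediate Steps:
$\frac{1}{d{\left(-39 \right)} + 34818} = \frac{1}{\frac{1}{104 - 39} + 34818} = \frac{1}{\frac{1}{65} + 34818} = \frac{1}{\frac{2263171}{65}} = \frac{65}{2263171}$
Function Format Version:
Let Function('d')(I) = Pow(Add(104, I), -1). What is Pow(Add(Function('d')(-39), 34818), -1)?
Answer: Rational(65, 2263171) ≈ 2.8721e-5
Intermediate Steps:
Pow(Add(Function('d')(-39), 34818), -1) = Pow(Add(Pow(Add(104, -39), -1), 34818), -1) = Pow(Add(Pow(65, -1), 34818), -1) = Pow(Add(Rational(1, 65), 34818), -1) = Pow(Rational(2263171, 65), -1) = Rational(65, 2263171)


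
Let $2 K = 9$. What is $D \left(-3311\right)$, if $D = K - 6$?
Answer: $\frac{9933}{2} \approx 4966.5$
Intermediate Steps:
$K = \frac{9}{2}$ ($K = \frac{1}{2} \cdot 9 = \frac{9}{2} \approx 4.5$)
$D = - \frac{3}{2}$ ($D = \frac{9}{2} - 6 = - \frac{3}{2} \approx -1.5$)
$D \left(-3311\right) = \left(- \frac{3}{2}\right) \left(-3311\right) = \frac{9933}{2}$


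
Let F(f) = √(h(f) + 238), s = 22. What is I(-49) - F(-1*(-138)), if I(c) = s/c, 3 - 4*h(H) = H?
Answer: -22/49 - √817/2 ≈ -14.741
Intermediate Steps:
h(H) = ¾ - H/4
F(f) = √(955/4 - f/4) (F(f) = √((¾ - f/4) + 238) = √(955/4 - f/4))
I(c) = 22/c
I(-49) - F(-1*(-138)) = 22/(-49) - √(955 - (-1)*(-138))/2 = 22*(-1/49) - √(955 - 1*138)/2 = -22/49 - √(955 - 138)/2 = -22/49 - √817/2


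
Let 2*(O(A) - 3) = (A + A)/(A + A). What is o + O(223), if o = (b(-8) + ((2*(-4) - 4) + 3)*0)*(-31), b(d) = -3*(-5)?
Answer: -923/2 ≈ -461.50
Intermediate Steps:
b(d) = 15
O(A) = 7/2 (O(A) = 3 + ((A + A)/(A + A))/2 = 3 + ((2*A)/((2*A)))/2 = 3 + ((2*A)*(1/(2*A)))/2 = 3 + (½)*1 = 3 + ½ = 7/2)
o = -465 (o = (15 + ((2*(-4) - 4) + 3)*0)*(-31) = (15 + ((-8 - 4) + 3)*0)*(-31) = (15 + (-12 + 3)*0)*(-31) = (15 - 9*0)*(-31) = (15 + 0)*(-31) = 15*(-31) = -465)
o + O(223) = -465 + 7/2 = -923/2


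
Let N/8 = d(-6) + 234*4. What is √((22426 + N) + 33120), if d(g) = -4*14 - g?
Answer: √62634 ≈ 250.27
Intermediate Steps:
d(g) = -56 - g
N = 7088 (N = 8*((-56 - 1*(-6)) + 234*4) = 8*((-56 + 6) + 936) = 8*(-50 + 936) = 8*886 = 7088)
√((22426 + N) + 33120) = √((22426 + 7088) + 33120) = √(29514 + 33120) = √62634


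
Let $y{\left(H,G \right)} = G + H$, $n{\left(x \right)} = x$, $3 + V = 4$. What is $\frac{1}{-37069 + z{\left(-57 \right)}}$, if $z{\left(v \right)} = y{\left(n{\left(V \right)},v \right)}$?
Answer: $- \frac{1}{37125} \approx -2.6936 \cdot 10^{-5}$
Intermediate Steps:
$V = 1$ ($V = -3 + 4 = 1$)
$z{\left(v \right)} = 1 + v$ ($z{\left(v \right)} = v + 1 = 1 + v$)
$\frac{1}{-37069 + z{\left(-57 \right)}} = \frac{1}{-37069 + \left(1 - 57\right)} = \frac{1}{-37069 - 56} = \frac{1}{-37125} = - \frac{1}{37125}$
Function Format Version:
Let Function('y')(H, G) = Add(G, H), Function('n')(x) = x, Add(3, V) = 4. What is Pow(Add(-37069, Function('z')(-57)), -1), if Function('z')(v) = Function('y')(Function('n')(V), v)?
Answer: Rational(-1, 37125) ≈ -2.6936e-5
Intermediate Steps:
V = 1 (V = Add(-3, 4) = 1)
Function('z')(v) = Add(1, v) (Function('z')(v) = Add(v, 1) = Add(1, v))
Pow(Add(-37069, Function('z')(-57)), -1) = Pow(Add(-37069, Add(1, -57)), -1) = Pow(Add(-37069, -56), -1) = Pow(-37125, -1) = Rational(-1, 37125)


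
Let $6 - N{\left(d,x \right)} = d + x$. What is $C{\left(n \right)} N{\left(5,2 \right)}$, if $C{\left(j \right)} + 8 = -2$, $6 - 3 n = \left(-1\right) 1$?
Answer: $10$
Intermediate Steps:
$N{\left(d,x \right)} = 6 - d - x$ ($N{\left(d,x \right)} = 6 - \left(d + x\right) = 6 - d - x$)
$n = \frac{7}{3}$ ($n = 2 - \frac{\left(-1\right) 1}{3} = 2 - - \frac{1}{3} = 2 + \frac{1}{3} = \frac{7}{3} \approx 2.3333$)
$C{\left(j \right)} = -10$ ($C{\left(j \right)} = -8 - 2 = -10$)
$C{\left(n \right)} N{\left(5,2 \right)} = - 10 \left(6 - 5 - 2\right) = \left(-10\right) \left(-1\right) = 10$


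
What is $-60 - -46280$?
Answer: $46220$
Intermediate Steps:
$-60 - -46280 = -60 + 46280 = 46220$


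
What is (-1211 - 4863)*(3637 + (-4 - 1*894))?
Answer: -16636686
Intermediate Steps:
(-1211 - 4863)*(3637 + (-4 - 1*894)) = -6074*(3637 + (-4 - 894)) = -6074*(3637 - 898) = -6074*2739 = -16636686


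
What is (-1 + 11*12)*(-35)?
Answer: -4585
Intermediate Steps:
(-1 + 11*12)*(-35) = (-1 + 132)*(-35) = 131*(-35) = -4585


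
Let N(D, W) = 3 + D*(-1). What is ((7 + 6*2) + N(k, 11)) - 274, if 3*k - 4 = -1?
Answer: -253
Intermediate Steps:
k = 1 (k = 4/3 + (1/3)*(-1) = 4/3 - 1/3 = 1)
N(D, W) = 3 - D
((7 + 6*2) + N(k, 11)) - 274 = ((7 + 6*2) + (3 - 1*1)) - 274 = ((7 + 12) + (3 - 1)) - 274 = (19 + 2) - 274 = 21 - 274 = -253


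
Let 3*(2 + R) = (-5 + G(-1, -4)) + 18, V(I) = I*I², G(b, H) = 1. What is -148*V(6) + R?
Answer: -95896/3 ≈ -31965.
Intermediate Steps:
V(I) = I³
R = 8/3 (R = -2 + ((-5 + 1) + 18)/3 = -2 + (-4 + 18)/3 = -2 + (⅓)*14 = -2 + 14/3 = 8/3 ≈ 2.6667)
-148*V(6) + R = -148*6³ + 8/3 = -148*216 + 8/3 = -31968 + 8/3 = -95896/3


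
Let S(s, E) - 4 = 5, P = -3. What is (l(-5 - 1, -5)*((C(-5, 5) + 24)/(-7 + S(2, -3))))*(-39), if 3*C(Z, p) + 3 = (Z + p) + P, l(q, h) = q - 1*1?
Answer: 3003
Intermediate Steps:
S(s, E) = 9 (S(s, E) = 4 + 5 = 9)
l(q, h) = -1 + q (l(q, h) = q - 1 = -1 + q)
C(Z, p) = -2 + Z/3 + p/3 (C(Z, p) = -1 + ((Z + p) - 3)/3 = -1 + (-3 + Z + p)/3 = -1 + (-1 + Z/3 + p/3) = -2 + Z/3 + p/3)
(l(-5 - 1, -5)*((C(-5, 5) + 24)/(-7 + S(2, -3))))*(-39) = ((-1 + (-5 - 1))*(((-2 + (1/3)*(-5) + (1/3)*5) + 24)/(-7 + 9)))*(-39) = ((-1 - 6)*(((-2 - 5/3 + 5/3) + 24)/2))*(-39) = -7*(-2 + 24)/2*(-39) = -154/2*(-39) = -7*11*(-39) = -77*(-39) = 3003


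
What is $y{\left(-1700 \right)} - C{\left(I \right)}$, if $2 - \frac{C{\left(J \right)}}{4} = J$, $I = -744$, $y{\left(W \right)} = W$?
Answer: $-4684$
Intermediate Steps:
$C{\left(J \right)} = 8 - 4 J$
$y{\left(-1700 \right)} - C{\left(I \right)} = -1700 - \left(8 - -2976\right) = -1700 - \left(8 + 2976\right) = -1700 - 2984 = -4684$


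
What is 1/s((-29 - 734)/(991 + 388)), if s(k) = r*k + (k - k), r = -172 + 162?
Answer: 197/1090 ≈ 0.18073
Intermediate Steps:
r = -10
s(k) = -10*k (s(k) = -10*k + (k - k) = -10*k + 0 = -10*k)
1/s((-29 - 734)/(991 + 388)) = 1/(-10*(-29 - 734)/(991 + 388)) = 1/(-(-7630)/1379) = 1/(-10*(-109/197)) = 1/(1090/197) = 197/1090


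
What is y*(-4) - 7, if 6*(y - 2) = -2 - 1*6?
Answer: -29/3 ≈ -9.6667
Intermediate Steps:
y = 2/3 (y = 2 + (-2 - 1*6)/6 = 2 + (-2 - 6)/6 = 2 + (1/6)*(-8) = 2 - 4/3 = 2/3 ≈ 0.66667)
y*(-4) - 7 = (2/3)*(-4) - 7 = -8/3 - 7 = -29/3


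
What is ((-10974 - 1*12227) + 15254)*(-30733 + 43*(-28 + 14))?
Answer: 249019245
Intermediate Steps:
((-10974 - 1*12227) + 15254)*(-30733 + 43*(-28 + 14)) = ((-10974 - 12227) + 15254)*(-30733 + 43*(-14)) = (-23201 + 15254)*(-30733 - 602) = -7947*(-31335) = 249019245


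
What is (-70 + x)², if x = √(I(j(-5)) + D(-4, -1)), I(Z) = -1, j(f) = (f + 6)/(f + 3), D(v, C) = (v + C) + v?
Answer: (70 - I*√10)² ≈ 4890.0 - 442.72*I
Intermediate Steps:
D(v, C) = C + 2*v (D(v, C) = (C + v) + v = C + 2*v)
j(f) = (6 + f)/(3 + f)
x = I*√10 (x = √(-1 + (-1 + 2*(-4))) = √(-1 + (-1 - 8)) = √(-1 - 9) = √(-10) = I*√10 ≈ 3.1623*I)
(-70 + x)² = (-70 + I*√10)²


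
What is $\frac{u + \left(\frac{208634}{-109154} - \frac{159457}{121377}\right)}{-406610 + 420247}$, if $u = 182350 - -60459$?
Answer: $\frac{1608440761204763}{90336840917973} \approx 17.805$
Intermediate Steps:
$u = 242809$ ($u = 182350 + 60459 = 242809$)
$\frac{u + \left(\frac{208634}{-109154} - \frac{159457}{121377}\right)}{-406610 + 420247} = \frac{242809 + \left(\frac{208634}{-109154} - \frac{159457}{121377}\right)}{-406610 + 420247} = \frac{242809 + \left(208634 \left(- \frac{1}{109154}\right) - \frac{159457}{121377}\right)}{13637} = \left(242809 - \frac{21364369198}{6624392529}\right) \frac{1}{13637} = \frac{1608440761204763}{6624392529} \cdot \frac{1}{13637} = \frac{1608440761204763}{90336840917973}$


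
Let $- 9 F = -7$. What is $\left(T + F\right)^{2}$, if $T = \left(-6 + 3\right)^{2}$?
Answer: $\frac{7744}{81} \approx 95.605$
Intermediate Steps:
$F = \frac{7}{9}$ ($F = \left(- \frac{1}{9}\right) \left(-7\right) = \frac{7}{9} \approx 0.77778$)
$T = 9$ ($T = \left(-3\right)^{2} = 9$)
$\left(T + F\right)^{2} = \left(9 + \frac{7}{9}\right)^{2} = \left(\frac{88}{9}\right)^{2} = \frac{7744}{81}$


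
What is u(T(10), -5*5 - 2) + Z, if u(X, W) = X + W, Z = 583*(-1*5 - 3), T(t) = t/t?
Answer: -4690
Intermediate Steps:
T(t) = 1
Z = -4664 (Z = 583*(-5 - 3) = 583*(-8) = -4664)
u(X, W) = W + X
u(T(10), -5*5 - 2) + Z = ((-5*5 - 2) + 1) - 4664 = ((-25 - 2) + 1) - 4664 = (-27 + 1) - 4664 = -26 - 4664 = -4690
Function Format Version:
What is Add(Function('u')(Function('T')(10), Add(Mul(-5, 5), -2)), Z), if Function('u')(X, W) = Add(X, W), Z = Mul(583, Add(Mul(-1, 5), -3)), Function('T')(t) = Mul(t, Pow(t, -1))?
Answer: -4690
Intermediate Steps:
Function('T')(t) = 1
Z = -4664 (Z = Mul(583, Add(-5, -3)) = Mul(583, -8) = -4664)
Function('u')(X, W) = Add(W, X)
Add(Function('u')(Function('T')(10), Add(Mul(-5, 5), -2)), Z) = Add(Add(Add(Mul(-5, 5), -2), 1), -4664) = Add(Add(Add(-25, -2), 1), -4664) = Add(Add(-27, 1), -4664) = Add(-26, -4664) = -4690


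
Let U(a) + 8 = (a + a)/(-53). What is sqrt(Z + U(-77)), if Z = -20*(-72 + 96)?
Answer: I*sqrt(1362630)/53 ≈ 22.025*I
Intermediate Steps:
U(a) = -8 - 2*a/53 (U(a) = -8 + (a + a)/(-53) = -8 + (2*a)*(-1/53) = -8 - 2*a/53)
Z = -480 (Z = -20*24 = -480)
sqrt(Z + U(-77)) = sqrt(-480 + (-8 - 2/53*(-77))) = sqrt(-480 + (-8 + 154/53)) = sqrt(-480 - 270/53) = sqrt(-25710/53) = I*sqrt(1362630)/53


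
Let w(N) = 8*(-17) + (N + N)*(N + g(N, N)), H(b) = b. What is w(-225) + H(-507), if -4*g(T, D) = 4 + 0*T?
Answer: 101057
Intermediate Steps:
g(T, D) = -1 (g(T, D) = -(4 + 0*T)/4 = -(4 + 0)/4 = -¼*4 = -1)
w(N) = -136 + 2*N*(-1 + N) (w(N) = 8*(-17) + (N + N)*(N - 1) = -136 + (2*N)*(-1 + N) = -136 + 2*N*(-1 + N))
w(-225) + H(-507) = (-136 - 2*(-225) + 2*(-225)²) - 507 = (-136 + 450 + 2*50625) - 507 = (-136 + 450 + 101250) - 507 = 101564 - 507 = 101057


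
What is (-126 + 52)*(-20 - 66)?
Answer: 6364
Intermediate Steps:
(-126 + 52)*(-20 - 66) = -74*(-86) = 6364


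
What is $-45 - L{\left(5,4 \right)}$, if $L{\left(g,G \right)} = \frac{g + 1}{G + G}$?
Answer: $- \frac{183}{4} \approx -45.75$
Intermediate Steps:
$L{\left(g,G \right)} = \frac{1 + g}{2 G}$
$-45 - L{\left(5,4 \right)} = -45 - \frac{1 + 5}{2 \cdot 4} = -45 - \frac{1}{2} \cdot \frac{1}{4} \cdot 6 = -45 - \frac{3}{4} = - \frac{183}{4}$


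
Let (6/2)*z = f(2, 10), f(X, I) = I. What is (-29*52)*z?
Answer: -15080/3 ≈ -5026.7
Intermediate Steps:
z = 10/3 (z = (1/3)*10 = 10/3 ≈ 3.3333)
(-29*52)*z = -29*52*(10/3) = -1508*10/3 = -15080/3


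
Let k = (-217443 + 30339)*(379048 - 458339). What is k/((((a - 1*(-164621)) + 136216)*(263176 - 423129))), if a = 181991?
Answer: -3708915816/19307446771 ≈ -0.19210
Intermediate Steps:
k = 14835663264 (k = -187104*(-79291) = 14835663264)
k/((((a - 1*(-164621)) + 136216)*(263176 - 423129))) = 14835663264/((((181991 - 1*(-164621)) + 136216)*(263176 - 423129))) = 14835663264/((((181991 + 164621) + 136216)*(-159953))) = 14835663264/(((346612 + 136216)*(-159953))) = 14835663264/((482828*(-159953))) = 14835663264/(-77229787084) = 14835663264*(-1/77229787084) = -3708915816/19307446771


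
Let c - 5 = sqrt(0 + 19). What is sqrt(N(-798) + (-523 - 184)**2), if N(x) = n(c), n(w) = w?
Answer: sqrt(499854 + sqrt(19)) ≈ 707.01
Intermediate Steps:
c = 5 + sqrt(19) (c = 5 + sqrt(0 + 19) = 5 + sqrt(19) ≈ 9.3589)
N(x) = 5 + sqrt(19)
sqrt(N(-798) + (-523 - 184)**2) = sqrt((5 + sqrt(19)) + (-523 - 184)**2) = sqrt((5 + sqrt(19)) + (-707)**2) = sqrt((5 + sqrt(19)) + 499849) = sqrt(499854 + sqrt(19))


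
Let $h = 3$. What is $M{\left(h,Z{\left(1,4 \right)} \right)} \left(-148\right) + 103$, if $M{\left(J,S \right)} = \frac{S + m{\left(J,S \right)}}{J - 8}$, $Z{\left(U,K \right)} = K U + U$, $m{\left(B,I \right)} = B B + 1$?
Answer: $547$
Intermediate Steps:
$m{\left(B,I \right)} = 1 + B^{2}$ ($m{\left(B,I \right)} = B^{2} + 1 = 1 + B^{2}$)
$Z{\left(U,K \right)} = U + K U$
$M{\left(J,S \right)} = \frac{1 + S + J^{2}}{-8 + J}$ ($M{\left(J,S \right)} = \frac{S + \left(1 + J^{2}\right)}{J - 8} = \frac{1 + S + J^{2}}{-8 + J}$)
$M{\left(h,Z{\left(1,4 \right)} \right)} \left(-148\right) + 103 = \frac{1 + 1 \left(1 + 4\right) + 3^{2}}{-8 + 3} \left(-148\right) + 103 = \frac{1 + 1 \cdot 5 + 9}{-5} \left(-148\right) + 103 = - \frac{1 + 5 + 9}{5} \left(-148\right) + 103 = \left(- \frac{1}{5}\right) 15 \left(-148\right) + 103 = \left(-3\right) \left(-148\right) + 103 = 444 + 103 = 547$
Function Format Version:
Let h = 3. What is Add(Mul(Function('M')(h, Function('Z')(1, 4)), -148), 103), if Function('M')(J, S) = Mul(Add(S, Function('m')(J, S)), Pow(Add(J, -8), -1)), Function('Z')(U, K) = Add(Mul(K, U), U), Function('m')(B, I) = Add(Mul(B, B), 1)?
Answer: 547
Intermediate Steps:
Function('m')(B, I) = Add(1, Pow(B, 2)) (Function('m')(B, I) = Add(Pow(B, 2), 1) = Add(1, Pow(B, 2)))
Function('Z')(U, K) = Add(U, Mul(K, U))
Function('M')(J, S) = Mul(Pow(Add(-8, J), -1), Add(1, S, Pow(J, 2))) (Function('M')(J, S) = Mul(Add(S, Add(1, Pow(J, 2))), Pow(Add(J, -8), -1)) = Mul(Add(1, S, Pow(J, 2)), Pow(Add(-8, J), -1)) = Mul(Pow(Add(-8, J), -1), Add(1, S, Pow(J, 2))))
Add(Mul(Function('M')(h, Function('Z')(1, 4)), -148), 103) = Add(Mul(Mul(Pow(Add(-8, 3), -1), Add(1, Mul(1, Add(1, 4)), Pow(3, 2))), -148), 103) = Add(Mul(Mul(Pow(-5, -1), Add(1, Mul(1, 5), 9)), -148), 103) = Add(Mul(Mul(Rational(-1, 5), Add(1, 5, 9)), -148), 103) = Add(Mul(Mul(Rational(-1, 5), 15), -148), 103) = Add(Mul(-3, -148), 103) = Add(444, 103) = 547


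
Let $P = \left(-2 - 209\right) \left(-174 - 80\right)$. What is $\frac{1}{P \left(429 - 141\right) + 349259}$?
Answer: $\frac{1}{15784331} \approx 6.3354 \cdot 10^{-8}$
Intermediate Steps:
$P = 53594$ ($P = \left(-211\right) \left(-254\right) = 53594$)
$\frac{1}{P \left(429 - 141\right) + 349259} = \frac{1}{53594 \left(429 - 141\right) + 349259} = \frac{1}{53594 \cdot 288 + 349259} = \frac{1}{15435072 + 349259} = \frac{1}{15784331}$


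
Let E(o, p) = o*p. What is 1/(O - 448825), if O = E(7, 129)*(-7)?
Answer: -1/455146 ≈ -2.1971e-6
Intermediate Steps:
O = -6321 (O = (7*129)*(-7) = 903*(-7) = -6321)
1/(O - 448825) = 1/(-6321 - 448825) = 1/(-455146) = -1/455146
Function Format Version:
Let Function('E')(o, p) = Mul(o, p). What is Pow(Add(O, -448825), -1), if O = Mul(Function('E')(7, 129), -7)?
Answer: Rational(-1, 455146) ≈ -2.1971e-6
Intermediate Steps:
O = -6321 (O = Mul(Mul(7, 129), -7) = Mul(903, -7) = -6321)
Pow(Add(O, -448825), -1) = Pow(Add(-6321, -448825), -1) = Pow(-455146, -1) = Rational(-1, 455146)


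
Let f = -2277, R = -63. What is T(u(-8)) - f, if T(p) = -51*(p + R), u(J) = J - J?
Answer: 5490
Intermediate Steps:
u(J) = 0
T(p) = 3213 - 51*p (T(p) = -51*(p - 63) = -51*(-63 + p) = 3213 - 51*p)
T(u(-8)) - f = (3213 - 51*0) - 1*(-2277) = (3213 + 0) + 2277 = 3213 + 2277 = 5490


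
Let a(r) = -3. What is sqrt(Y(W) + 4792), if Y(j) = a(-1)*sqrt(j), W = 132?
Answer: sqrt(4792 - 6*sqrt(33)) ≈ 68.975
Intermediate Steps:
Y(j) = -3*sqrt(j)
sqrt(Y(W) + 4792) = sqrt(-6*sqrt(33) + 4792) = sqrt(4792 - 6*sqrt(33))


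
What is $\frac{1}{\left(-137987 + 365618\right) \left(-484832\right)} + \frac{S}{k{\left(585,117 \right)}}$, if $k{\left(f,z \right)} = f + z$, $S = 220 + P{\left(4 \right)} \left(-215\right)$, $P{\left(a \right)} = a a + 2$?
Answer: $- \frac{67137365736917}{12912446780064} \approx -5.1994$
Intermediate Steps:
$P{\left(a \right)} = 2 + a^{2}$ ($P{\left(a \right)} = a^{2} + 2 = 2 + a^{2}$)
$S = -3650$ ($S = 220 + \left(2 + 4^{2}\right) \left(-215\right) = 220 + \left(2 + 16\right) \left(-215\right) = 220 + 18 \left(-215\right) = 220 - 3870 = -3650$)
$\frac{1}{\left(-137987 + 365618\right) \left(-484832\right)} + \frac{S}{k{\left(585,117 \right)}} = \frac{1}{\left(-137987 + 365618\right) \left(-484832\right)} - \frac{3650}{585 + 117} = \frac{1}{227631} \left(- \frac{1}{484832}\right) - \frac{3650}{702} = \frac{1}{227631} \left(- \frac{1}{484832}\right) - \frac{1825}{351} = - \frac{1}{110362792992} - \frac{1825}{351} = - \frac{67137365736917}{12912446780064}$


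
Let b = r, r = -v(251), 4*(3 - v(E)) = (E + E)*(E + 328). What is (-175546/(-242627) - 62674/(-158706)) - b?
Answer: -399698122661977/5500908666 ≈ -72660.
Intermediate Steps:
v(E) = 3 - E*(328 + E)/2 (v(E) = 3 - (E + E)*(E + 328)/4 = 3 - 2*E*(328 + E)/4 = 3 - E*(328 + E)/2)
r = 145323/2 (r = -(3 - 164*251 - 1/2*251**2) = -(3 - 41164 - 1/2*63001) = -(3 - 41164 - 63001/2) = -1*(-145323/2) = 145323/2 ≈ 72662.)
b = 145323/2 ≈ 72662.
(-175546/(-242627) - 62674/(-158706)) - b = (-175546/(-242627) - 62674/(-158706)) - 1*145323/2 = (-175546*(-1/242627) - 62674*(-1/158706)) - 145323/2 = (25078/34661 + 31337/79353) - 145323/2 = 3076186291/2750454333 - 145323/2 = -399698122661977/5500908666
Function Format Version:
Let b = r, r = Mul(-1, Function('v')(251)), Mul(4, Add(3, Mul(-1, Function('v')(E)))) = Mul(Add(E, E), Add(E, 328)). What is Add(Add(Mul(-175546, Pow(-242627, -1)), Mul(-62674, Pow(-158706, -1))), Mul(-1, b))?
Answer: Rational(-399698122661977, 5500908666) ≈ -72660.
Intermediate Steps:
Function('v')(E) = Add(3, Mul(Rational(-1, 2), E, Add(328, E))) (Function('v')(E) = Add(3, Mul(Rational(-1, 4), Mul(Add(E, E), Add(E, 328)))) = Add(3, Mul(Rational(-1, 4), Mul(Mul(2, E), Add(328, E)))) = Add(3, Mul(Rational(-1, 4), Mul(2, E, Add(328, E)))) = Add(3, Mul(Rational(-1, 2), E, Add(328, E))))
r = Rational(145323, 2) (r = Mul(-1, Add(3, Mul(-164, 251), Mul(Rational(-1, 2), Pow(251, 2)))) = Mul(-1, Add(3, -41164, Mul(Rational(-1, 2), 63001))) = Mul(-1, Add(3, -41164, Rational(-63001, 2))) = Mul(-1, Rational(-145323, 2)) = Rational(145323, 2) ≈ 72662.)
b = Rational(145323, 2) ≈ 72662.
Add(Add(Mul(-175546, Pow(-242627, -1)), Mul(-62674, Pow(-158706, -1))), Mul(-1, b)) = Add(Add(Mul(-175546, Pow(-242627, -1)), Mul(-62674, Pow(-158706, -1))), Mul(-1, Rational(145323, 2))) = Add(Add(Mul(-175546, Rational(-1, 242627)), Mul(-62674, Rational(-1, 158706))), Rational(-145323, 2)) = Add(Add(Rational(25078, 34661), Rational(31337, 79353)), Rational(-145323, 2)) = Add(Rational(3076186291, 2750454333), Rational(-145323, 2)) = Rational(-399698122661977, 5500908666)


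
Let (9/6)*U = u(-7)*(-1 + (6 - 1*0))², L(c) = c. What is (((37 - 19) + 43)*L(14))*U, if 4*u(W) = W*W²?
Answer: -3661525/3 ≈ -1.2205e+6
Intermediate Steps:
u(W) = W³/4 (u(W) = (W*W²)/4 = W³/4)
U = -8575/6 (U = 2*(((¼)*(-7)³)*(-1 + (6 - 1*0))²)/3 = 2*(((¼)*(-343))*(-1 + (6 + 0))²)/3 = 2*(-343*(-1 + 6)²/4)/3 = 2*(-343/4*5²)/3 = 2*(-343/4*25)/3 = (⅔)*(-8575/4) = -8575/6 ≈ -1429.2)
(((37 - 19) + 43)*L(14))*U = (((37 - 19) + 43)*14)*(-8575/6) = ((18 + 43)*14)*(-8575/6) = (61*14)*(-8575/6) = 854*(-8575/6) = -3661525/3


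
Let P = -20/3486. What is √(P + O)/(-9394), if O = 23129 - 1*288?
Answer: -√69392059779/16373742 ≈ -0.016088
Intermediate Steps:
O = 22841 (O = 23129 - 288 = 22841)
P = -10/1743 (P = -20*1/3486 = -10/1743 ≈ -0.0057372)
√(P + O)/(-9394) = √(-10/1743 + 22841)/(-9394) = √(39811853/1743)*(-1/9394) = (√69392059779/1743)*(-1/9394) = -√69392059779/16373742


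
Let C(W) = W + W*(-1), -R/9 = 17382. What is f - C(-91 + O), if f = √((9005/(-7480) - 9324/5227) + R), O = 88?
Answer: I*√2391435903262810646/3909796 ≈ 395.53*I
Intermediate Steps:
R = -156438 (R = -9*17382 = -156438)
f = I*√2391435903262810646/3909796 (f = √((9005/(-7480) - 9324/5227) - 156438) = √((9005*(-1/7480) - 9324*1/5227) - 156438) = √((-1801/1496 - 9324/5227) - 156438) = √(-23362531/7819592 - 156438) = √(-1223304695827/7819592) = I*√2391435903262810646/3909796 ≈ 395.53*I)
C(W) = 0 (C(W) = W - W = 0)
f - C(-91 + O) = I*√2391435903262810646/3909796 - 1*0 = I*√2391435903262810646/3909796 + 0 = I*√2391435903262810646/3909796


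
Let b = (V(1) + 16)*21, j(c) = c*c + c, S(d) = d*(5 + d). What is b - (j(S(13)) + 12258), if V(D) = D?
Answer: -66891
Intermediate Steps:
j(c) = c + c² (j(c) = c² + c = c + c²)
b = 357 (b = (1 + 16)*21 = 17*21 = 357)
b - (j(S(13)) + 12258) = 357 - ((13*(5 + 13))*(1 + 13*(5 + 13)) + 12258) = 357 - ((13*18)*(1 + 13*18) + 12258) = 357 - (234*(1 + 234) + 12258) = 357 - (234*235 + 12258) = 357 - (54990 + 12258) = 357 - 1*67248 = 357 - 67248 = -66891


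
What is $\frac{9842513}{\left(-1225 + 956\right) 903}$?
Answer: $- \frac{9842513}{242907} \approx -40.52$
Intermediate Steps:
$\frac{9842513}{\left(-1225 + 956\right) 903} = \frac{9842513}{\left(-269\right) 903} = \frac{9842513}{-242907} = 9842513 \left(- \frac{1}{242907}\right) = - \frac{9842513}{242907}$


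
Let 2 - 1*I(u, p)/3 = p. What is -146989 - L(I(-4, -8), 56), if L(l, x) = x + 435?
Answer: -147480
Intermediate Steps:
I(u, p) = 6 - 3*p
L(l, x) = 435 + x
-146989 - L(I(-4, -8), 56) = -146989 - (435 + 56) = -146989 - 1*491 = -146989 - 491 = -147480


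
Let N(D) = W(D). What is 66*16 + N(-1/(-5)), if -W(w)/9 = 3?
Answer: 1029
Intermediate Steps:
W(w) = -27 (W(w) = -9*3 = -27)
N(D) = -27
66*16 + N(-1/(-5)) = 66*16 - 27 = 1056 - 27 = 1029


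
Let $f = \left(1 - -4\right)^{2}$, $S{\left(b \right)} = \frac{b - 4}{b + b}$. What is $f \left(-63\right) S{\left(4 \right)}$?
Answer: $0$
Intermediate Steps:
$S{\left(b \right)} = \frac{-4 + b}{2 b}$
$f = 25$ ($f = \left(1 + 4\right)^{2} = 5^{2} = 25$)
$f \left(-63\right) S{\left(4 \right)} = 25 \left(-63\right) \frac{-4 + 4}{2 \cdot 4} = - 1575 \cdot \frac{1}{2} \cdot \frac{1}{4} \cdot 0 = \left(-1575\right) 0 = 0$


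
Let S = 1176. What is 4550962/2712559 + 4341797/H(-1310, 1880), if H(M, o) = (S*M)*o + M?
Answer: 13168965016425297/7856260152367490 ≈ 1.6762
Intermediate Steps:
H(M, o) = M + 1176*M*o (H(M, o) = (1176*M)*o + M = 1176*M*o + M = M + 1176*M*o)
4550962/2712559 + 4341797/H(-1310, 1880) = 4550962/2712559 + 4341797/((-1310*(1 + 1176*1880))) = 4550962*(1/2712559) + 4341797/((-1310*(1 + 2210880))) = 4550962/2712559 + 4341797/((-1310*2210881)) = 4550962/2712559 + 4341797/(-2896254110) = 4550962/2712559 + 4341797*(-1/2896254110) = 4550962/2712559 - 4341797/2896254110 = 13168965016425297/7856260152367490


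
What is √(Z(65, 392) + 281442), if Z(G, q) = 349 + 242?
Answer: 3*√31337 ≈ 531.07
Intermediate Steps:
Z(G, q) = 591
√(Z(65, 392) + 281442) = √(591 + 281442) = √282033 = 3*√31337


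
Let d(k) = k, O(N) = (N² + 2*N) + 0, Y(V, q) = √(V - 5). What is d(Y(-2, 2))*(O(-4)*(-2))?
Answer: -16*I*√7 ≈ -42.332*I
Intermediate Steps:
Y(V, q) = √(-5 + V)
O(N) = N² + 2*N
d(Y(-2, 2))*(O(-4)*(-2)) = √(-5 - 2)*(-4*(2 - 4)*(-2)) = √(-7)*(-4*(-2)*(-2)) = (I*√7)*(8*(-2)) = (I*√7)*(-16) = -16*I*√7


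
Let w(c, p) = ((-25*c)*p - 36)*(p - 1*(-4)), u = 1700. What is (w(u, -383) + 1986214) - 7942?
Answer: -6167180584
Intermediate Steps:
w(c, p) = (-36 - 25*c*p)*(4 + p) (w(c, p) = (-25*c*p - 36)*(p + 4) = (-36 - 25*c*p)*(4 + p))
(w(u, -383) + 1986214) - 7942 = ((-144 - 36*(-383) - 100*1700*(-383) - 25*1700*(-383)**2) + 1986214) - 7942 = ((-144 + 13788 + 65110000 - 25*1700*146689) + 1986214) - 7942 = ((-144 + 13788 + 65110000 - 6234282500) + 1986214) - 7942 = (-6169158856 + 1986214) - 7942 = -6167172642 - 7942 = -6167180584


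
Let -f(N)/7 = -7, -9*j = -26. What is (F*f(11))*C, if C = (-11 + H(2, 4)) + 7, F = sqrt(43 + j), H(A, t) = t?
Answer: 0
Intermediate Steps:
j = 26/9 (j = -1/9*(-26) = 26/9 ≈ 2.8889)
F = sqrt(413)/3 (F = sqrt(43 + 26/9) = sqrt(413/9) = sqrt(413)/3 ≈ 6.7741)
f(N) = 49 (f(N) = -7*(-7) = 49)
C = 0 (C = (-11 + 4) + 7 = -7 + 7 = 0)
(F*f(11))*C = ((sqrt(413)/3)*49)*0 = (49*sqrt(413)/3)*0 = 0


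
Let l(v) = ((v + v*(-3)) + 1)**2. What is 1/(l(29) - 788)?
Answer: 1/2461 ≈ 0.00040634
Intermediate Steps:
l(v) = (1 - 2*v)**2 (l(v) = ((v - 3*v) + 1)**2 = (-2*v + 1)**2 = (1 - 2*v)**2)
1/(l(29) - 788) = 1/((-1 + 2*29)**2 - 788) = 1/((-1 + 58)**2 - 788) = 1/(57**2 - 788) = 1/(3249 - 788) = 1/2461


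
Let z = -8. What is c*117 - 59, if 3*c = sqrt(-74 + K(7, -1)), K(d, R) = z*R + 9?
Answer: -59 + 39*I*sqrt(57) ≈ -59.0 + 294.44*I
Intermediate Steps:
K(d, R) = 9 - 8*R (K(d, R) = -8*R + 9 = 9 - 8*R)
c = I*sqrt(57)/3 (c = sqrt(-74 + (9 - 8*(-1)))/3 = sqrt(-74 + (9 + 8))/3 = sqrt(-74 + 17)/3 = sqrt(-57)/3 = (I*sqrt(57))/3 = I*sqrt(57)/3 ≈ 2.5166*I)
c*117 - 59 = (I*sqrt(57)/3)*117 - 59 = 39*I*sqrt(57) - 59 = -59 + 39*I*sqrt(57)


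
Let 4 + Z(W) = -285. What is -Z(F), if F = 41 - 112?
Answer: 289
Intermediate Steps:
F = -71
Z(W) = -289 (Z(W) = -4 - 285 = -289)
-Z(F) = -1*(-289) = 289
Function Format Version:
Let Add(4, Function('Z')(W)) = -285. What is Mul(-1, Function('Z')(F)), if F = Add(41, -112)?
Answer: 289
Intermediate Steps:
F = -71
Function('Z')(W) = -289 (Function('Z')(W) = Add(-4, -285) = -289)
Mul(-1, Function('Z')(F)) = Mul(-1, -289) = 289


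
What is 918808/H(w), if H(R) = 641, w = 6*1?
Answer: 918808/641 ≈ 1433.4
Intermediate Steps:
w = 6
918808/H(w) = 918808/641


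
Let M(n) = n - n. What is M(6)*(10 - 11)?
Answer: 0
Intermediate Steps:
M(n) = 0
M(6)*(10 - 11) = 0*(10 - 11) = 0*(-1) = 0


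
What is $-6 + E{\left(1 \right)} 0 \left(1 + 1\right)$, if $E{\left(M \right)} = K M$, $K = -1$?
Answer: $-6$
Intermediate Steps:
$E{\left(M \right)} = - M$
$-6 + E{\left(1 \right)} 0 \left(1 + 1\right) = -6 + \left(-1\right) 1 \cdot 0 \left(1 + 1\right) = -6 - 0 \cdot 2 = -6 - 0 = -6 + 0 = -6$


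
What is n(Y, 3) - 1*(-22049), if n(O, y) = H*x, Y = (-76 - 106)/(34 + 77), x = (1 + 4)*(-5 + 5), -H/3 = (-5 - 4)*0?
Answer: 22049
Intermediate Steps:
H = 0 (H = -3*(-5 - 4)*0 = -(-27)*0 = -3*0 = 0)
x = 0 (x = 5*0 = 0)
Y = -182/111 ≈ -1.6396
n(O, y) = 0 (n(O, y) = 0*0 = 0)
n(Y, 3) - 1*(-22049) = 0 - 1*(-22049) = 0 + 22049 = 22049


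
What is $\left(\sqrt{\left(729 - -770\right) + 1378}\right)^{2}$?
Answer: $2877$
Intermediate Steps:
$\left(\sqrt{\left(729 - -770\right) + 1378}\right)^{2} = \left(\sqrt{\left(729 + 770\right) + 1378}\right)^{2} = \left(\sqrt{1499 + 1378}\right)^{2} = \left(\sqrt{2877}\right)^{2} = 2877$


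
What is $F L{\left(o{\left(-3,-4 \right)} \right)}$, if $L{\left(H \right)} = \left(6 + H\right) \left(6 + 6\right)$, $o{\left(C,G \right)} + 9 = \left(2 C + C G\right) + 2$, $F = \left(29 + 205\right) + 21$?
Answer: $15300$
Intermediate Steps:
$F = 255$ ($F = 234 + 21 = 255$)
$o{\left(C,G \right)} = -7 + 2 C + C G$ ($o{\left(C,G \right)} = -9 + \left(\left(2 C + C G\right) + 2\right) = -9 + \left(2 + 2 C + C G\right) = -7 + 2 C + C G$)
$L{\left(H \right)} = 72 + 12 H$ ($L{\left(H \right)} = \left(6 + H\right) 12 = 72 + 12 H$)
$F L{\left(o{\left(-3,-4 \right)} \right)} = 255 \left(72 + 12 \left(-7 + 2 \left(-3\right) - -12\right)\right) = 255 \left(72 + 12 \left(-7 - 6 + 12\right)\right) = 255 \left(72 + 12 \left(-1\right)\right) = 255 \left(72 - 12\right) = 255 \cdot 60 = 15300$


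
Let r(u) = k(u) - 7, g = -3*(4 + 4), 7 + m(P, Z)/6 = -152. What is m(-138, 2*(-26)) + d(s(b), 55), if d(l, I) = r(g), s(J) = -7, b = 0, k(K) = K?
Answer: -985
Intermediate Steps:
m(P, Z) = -954 (m(P, Z) = -42 + 6*(-152) = -42 - 912 = -954)
g = -24 (g = -3*8 = -24)
r(u) = -7 + u (r(u) = u - 7 = -7 + u)
d(l, I) = -31 (d(l, I) = -7 - 24 = -31)
m(-138, 2*(-26)) + d(s(b), 55) = -954 - 31 = -985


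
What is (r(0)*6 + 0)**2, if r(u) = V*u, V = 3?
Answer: 0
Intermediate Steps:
r(u) = 3*u
(r(0)*6 + 0)**2 = ((3*0)*6 + 0)**2 = (0*6 + 0)**2 = (0 + 0)**2 = 0**2 = 0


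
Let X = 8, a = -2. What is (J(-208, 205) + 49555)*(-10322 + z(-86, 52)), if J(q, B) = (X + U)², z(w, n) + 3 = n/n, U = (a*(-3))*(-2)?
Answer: -511771004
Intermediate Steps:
U = -12 (U = -2*(-3)*(-2) = 6*(-2) = -12)
z(w, n) = -2 (z(w, n) = -3 + n/n = -3 + 1 = -2)
J(q, B) = 16 (J(q, B) = (8 - 12)² = (-4)² = 16)
(J(-208, 205) + 49555)*(-10322 + z(-86, 52)) = (16 + 49555)*(-10322 - 2) = 49571*(-10324) = -511771004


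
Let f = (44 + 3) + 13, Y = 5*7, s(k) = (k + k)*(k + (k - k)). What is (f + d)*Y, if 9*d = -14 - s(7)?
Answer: 14980/9 ≈ 1664.4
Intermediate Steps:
s(k) = 2*k² (s(k) = (2*k)*(k + 0) = (2*k)*k = 2*k²)
Y = 35
f = 60 (f = 47 + 13 = 60)
d = -112/9 (d = (-14 - 2*7²)/9 = (-14 - 2*49)/9 = (-14 - 1*98)/9 = (-14 - 98)/9 = (⅑)*(-112) = -112/9 ≈ -12.444)
(f + d)*Y = (60 - 112/9)*35 = (428/9)*35 = 14980/9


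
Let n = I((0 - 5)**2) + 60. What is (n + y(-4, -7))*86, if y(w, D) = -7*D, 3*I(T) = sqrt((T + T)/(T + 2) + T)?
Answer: 9374 + 430*sqrt(87)/27 ≈ 9522.5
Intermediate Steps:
I(T) = sqrt(T + 2*T/(2 + T))/3 (I(T) = sqrt((T + T)/(T + 2) + T)/3 = sqrt((2*T)/(2 + T) + T)/3 = sqrt(2*T/(2 + T) + T)/3 = sqrt(T + 2*T/(2 + T))/3)
n = 60 + 5*sqrt(87)/27 (n = sqrt((0 - 5)**2*(4 + (0 - 5)**2)/(2 + (0 - 5)**2))/3 + 60 = sqrt((-5)**2*(4 + (-5)**2)/(2 + (-5)**2))/3 + 60 = sqrt(25*(4 + 25)/(2 + 25))/3 + 60 = sqrt(25*29/27)/3 + 60 = sqrt(25*(1/27)*29)/3 + 60 = sqrt(725/27)/3 + 60 = (5*sqrt(87)/9)/3 + 60 = 5*sqrt(87)/27 + 60 = 60 + 5*sqrt(87)/27 ≈ 61.727)
(n + y(-4, -7))*86 = ((60 + 5*sqrt(87)/27) - 7*(-7))*86 = ((60 + 5*sqrt(87)/27) + 49)*86 = (109 + 5*sqrt(87)/27)*86 = 9374 + 430*sqrt(87)/27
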